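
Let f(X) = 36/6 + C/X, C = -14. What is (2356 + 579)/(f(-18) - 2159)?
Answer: -5283/3874 ≈ -1.3637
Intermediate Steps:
f(X) = 6 - 14/X (f(X) = 36/6 - 14/X = 36*(1/6) - 14/X = 6 - 14/X)
(2356 + 579)/(f(-18) - 2159) = (2356 + 579)/((6 - 14/(-18)) - 2159) = 2935/((6 - 14*(-1/18)) - 2159) = 2935/((6 + 7/9) - 2159) = 2935/(61/9 - 2159) = 2935/(-19370/9) = 2935*(-9/19370) = -5283/3874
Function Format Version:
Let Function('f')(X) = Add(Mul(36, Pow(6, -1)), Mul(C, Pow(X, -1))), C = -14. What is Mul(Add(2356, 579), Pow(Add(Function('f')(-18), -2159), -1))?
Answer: Rational(-5283, 3874) ≈ -1.3637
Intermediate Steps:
Function('f')(X) = Add(6, Mul(-14, Pow(X, -1))) (Function('f')(X) = Add(Mul(36, Pow(6, -1)), Mul(-14, Pow(X, -1))) = Add(Mul(36, Rational(1, 6)), Mul(-14, Pow(X, -1))) = Add(6, Mul(-14, Pow(X, -1))))
Mul(Add(2356, 579), Pow(Add(Function('f')(-18), -2159), -1)) = Mul(Add(2356, 579), Pow(Add(Add(6, Mul(-14, Pow(-18, -1))), -2159), -1)) = Mul(2935, Pow(Add(Add(6, Mul(-14, Rational(-1, 18))), -2159), -1)) = Mul(2935, Pow(Add(Add(6, Rational(7, 9)), -2159), -1)) = Mul(2935, Pow(Add(Rational(61, 9), -2159), -1)) = Mul(2935, Pow(Rational(-19370, 9), -1)) = Mul(2935, Rational(-9, 19370)) = Rational(-5283, 3874)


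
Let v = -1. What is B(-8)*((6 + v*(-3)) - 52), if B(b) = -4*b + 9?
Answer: -1763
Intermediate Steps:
B(b) = 9 - 4*b
B(-8)*((6 + v*(-3)) - 52) = (9 - 4*(-8))*((6 - 1*(-3)) - 52) = (9 + 32)*((6 + 3) - 52) = 41*(9 - 52) = 41*(-43) = -1763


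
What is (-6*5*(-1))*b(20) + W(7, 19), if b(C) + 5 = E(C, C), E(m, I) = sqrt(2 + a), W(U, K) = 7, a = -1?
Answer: -113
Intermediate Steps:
E(m, I) = 1 (E(m, I) = sqrt(2 - 1) = sqrt(1) = 1)
b(C) = -4 (b(C) = -5 + 1 = -4)
(-6*5*(-1))*b(20) + W(7, 19) = (-6*5*(-1))*(-4) + 7 = -30*(-1)*(-4) + 7 = 30*(-4) + 7 = -120 + 7 = -113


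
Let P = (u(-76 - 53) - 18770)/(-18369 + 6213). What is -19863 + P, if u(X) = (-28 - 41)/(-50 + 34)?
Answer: -3862973797/194496 ≈ -19861.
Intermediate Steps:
u(X) = 69/16 (u(X) = -69/(-16) = -69*(-1/16) = 69/16)
P = 300251/194496 (P = (69/16 - 18770)/(-18369 + 6213) = -300251/16/(-12156) = -300251/16*(-1/12156) = 300251/194496 ≈ 1.5437)
-19863 + P = -19863 + 300251/194496 = -3862973797/194496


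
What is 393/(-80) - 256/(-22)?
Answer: 5917/880 ≈ 6.7239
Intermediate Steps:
393/(-80) - 256/(-22) = 393*(-1/80) - 256*(-1/22) = -393/80 + 128/11 = 5917/880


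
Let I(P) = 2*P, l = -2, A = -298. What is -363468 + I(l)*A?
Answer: -362276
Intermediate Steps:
-363468 + I(l)*A = -363468 + (2*(-2))*(-298) = -363468 - 4*(-298) = -363468 + 1192 = -362276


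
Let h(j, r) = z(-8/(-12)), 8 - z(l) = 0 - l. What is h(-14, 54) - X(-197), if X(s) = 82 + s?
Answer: 371/3 ≈ 123.67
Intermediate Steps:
z(l) = 8 + l (z(l) = 8 - (0 - l) = 8 - (-1)*l = 8 + l)
h(j, r) = 26/3 (h(j, r) = 8 - 8/(-12) = 8 - 8*(-1/12) = 8 + ⅔ = 26/3)
h(-14, 54) - X(-197) = 26/3 - (82 - 197) = 26/3 - 1*(-115) = 26/3 + 115 = 371/3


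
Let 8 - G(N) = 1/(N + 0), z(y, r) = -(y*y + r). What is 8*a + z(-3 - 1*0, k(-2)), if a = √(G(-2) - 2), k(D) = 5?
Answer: -14 + 4*√26 ≈ 6.3961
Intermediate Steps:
z(y, r) = -r - y² (z(y, r) = -(y² + r) = -(r + y²) = -r - y²)
G(N) = 8 - 1/N (G(N) = 8 - 1/(N + 0) = 8 - 1/N)
a = √26/2 (a = √((8 - 1/(-2)) - 2) = √((8 - 1*(-½)) - 2) = √((8 + ½) - 2) = √(17/2 - 2) = √(13/2) = √26/2 ≈ 2.5495)
8*a + z(-3 - 1*0, k(-2)) = 8*(√26/2) + (-1*5 - (-3 - 1*0)²) = 4*√26 + (-5 - (-3 + 0)²) = 4*√26 + (-5 - 1*(-3)²) = 4*√26 + (-5 - 1*9) = 4*√26 + (-5 - 9) = 4*√26 - 14 = -14 + 4*√26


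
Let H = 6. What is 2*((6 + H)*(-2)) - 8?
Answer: -56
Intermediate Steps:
2*((6 + H)*(-2)) - 8 = 2*((6 + 6)*(-2)) - 8 = 2*(12*(-2)) - 8 = 2*(-24) - 8 = -48 - 8 = -56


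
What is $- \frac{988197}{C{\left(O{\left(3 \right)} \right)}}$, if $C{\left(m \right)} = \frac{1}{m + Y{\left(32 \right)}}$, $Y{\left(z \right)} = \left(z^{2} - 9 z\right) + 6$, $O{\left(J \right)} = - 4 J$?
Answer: $-721383810$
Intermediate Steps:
$Y{\left(z \right)} = 6 + z^{2} - 9 z$
$C{\left(m \right)} = \frac{1}{742 + m}$ ($C{\left(m \right)} = \frac{1}{m + \left(6 + 32^{2} - 288\right)} = \frac{1}{m + \left(6 + 1024 - 288\right)} = \frac{1}{m + 742} = \frac{1}{742 + m}$)
$- \frac{988197}{C{\left(O{\left(3 \right)} \right)}} = - \frac{988197}{\frac{1}{742 - 12}} = - \frac{988197}{\frac{1}{730}} = - 988197 \frac{1}{\frac{1}{730}} = \left(-988197\right) 730 = -721383810$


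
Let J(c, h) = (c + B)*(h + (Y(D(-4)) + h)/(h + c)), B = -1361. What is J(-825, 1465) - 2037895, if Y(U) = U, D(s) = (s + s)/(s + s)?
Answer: -839262769/160 ≈ -5.2454e+6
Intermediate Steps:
D(s) = 1 (D(s) = (2*s)/((2*s)) = (2*s)*(1/(2*s)) = 1)
J(c, h) = (-1361 + c)*(h + (1 + h)/(c + h)) (J(c, h) = (c - 1361)*(h + (1 + h)/(h + c)) = (-1361 + c)*(h + (1 + h)/(c + h)))
J(-825, 1465) - 2037895 = (-1361 - 825 - 1361*1465 - 1361*1465² - 825*1465² + 1465*(-825)² - 1360*(-825)*1465)/(-825 + 1465) - 2037895 = (-1361 - 825 - 1993865 - 1361*2146225 - 825*2146225 + 1465*680625 + 1643730000)/640 - 2037895 = (-1361 - 825 - 1993865 - 2921012225 - 1770635625 + 997115625 + 1643730000)/640 - 2037895 = (1/640)*(-2052798276) - 2037895 = -513199569/160 - 2037895 = -839262769/160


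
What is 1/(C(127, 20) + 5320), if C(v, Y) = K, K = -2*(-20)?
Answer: 1/5360 ≈ 0.00018657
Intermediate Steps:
K = 40
C(v, Y) = 40
1/(C(127, 20) + 5320) = 1/(40 + 5320) = 1/5360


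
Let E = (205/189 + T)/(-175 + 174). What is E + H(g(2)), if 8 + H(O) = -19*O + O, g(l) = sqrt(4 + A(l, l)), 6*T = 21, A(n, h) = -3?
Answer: -11561/378 ≈ -30.585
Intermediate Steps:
T = 7/2 (T = (1/6)*21 = 7/2 ≈ 3.5000)
g(l) = 1 (g(l) = sqrt(4 - 3) = sqrt(1) = 1)
E = -1733/378 (E = (205/189 + 7/2)/(-175 + 174) = (205*(1/189) + 7/2)/(-1) = (205/189 + 7/2)*(-1) = (1733/378)*(-1) = -1733/378 ≈ -4.5847)
H(O) = -8 - 18*O (H(O) = -8 + (-19*O + O) = -8 - 18*O)
E + H(g(2)) = -1733/378 + (-8 - 18*1) = -1733/378 + (-8 - 18) = -1733/378 - 26 = -11561/378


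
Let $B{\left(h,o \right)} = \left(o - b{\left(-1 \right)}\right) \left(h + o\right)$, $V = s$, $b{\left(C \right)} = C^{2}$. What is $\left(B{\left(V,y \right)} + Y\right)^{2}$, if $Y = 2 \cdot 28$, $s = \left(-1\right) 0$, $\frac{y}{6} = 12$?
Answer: $26708224$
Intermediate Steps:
$y = 72$ ($y = 6 \cdot 12 = 72$)
$s = 0$
$Y = 56$
$V = 0$
$B{\left(h,o \right)} = \left(-1 + o\right) \left(h + o\right)$ ($B{\left(h,o \right)} = \left(o - \left(-1\right)^{2}\right) \left(h + o\right) = \left(o - 1\right) \left(h + o\right) = \left(-1 + o\right) \left(h + o\right)$)
$\left(B{\left(V,y \right)} + Y\right)^{2} = \left(\left(72^{2} - 0 - 72 + 0 \cdot 72\right) + 56\right)^{2} = \left(\left(5184 + 0 - 72 + 0\right) + 56\right)^{2} = \left(5112 + 56\right)^{2} = 5168^{2} = 26708224$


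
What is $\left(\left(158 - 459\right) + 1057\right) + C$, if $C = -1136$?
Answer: $-380$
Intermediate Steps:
$\left(\left(158 - 459\right) + 1057\right) + C = \left(\left(158 - 459\right) + 1057\right) - 1136 = \left(-301 + 1057\right) - 1136 = 756 - 1136 = -380$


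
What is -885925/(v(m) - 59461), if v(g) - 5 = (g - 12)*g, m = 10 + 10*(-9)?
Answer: 885925/52096 ≈ 17.006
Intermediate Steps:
m = -80 (m = 10 - 90 = -80)
v(g) = 5 + g*(-12 + g) (v(g) = 5 + (g - 12)*g = 5 + (-12 + g)*g = 5 + g*(-12 + g))
-885925/(v(m) - 59461) = -885925/((5 + (-80)² - 12*(-80)) - 59461) = -885925/((5 + 6400 + 960) - 59461) = -885925/(7365 - 59461) = -885925/(-52096) = -885925*(-1/52096) = 885925/52096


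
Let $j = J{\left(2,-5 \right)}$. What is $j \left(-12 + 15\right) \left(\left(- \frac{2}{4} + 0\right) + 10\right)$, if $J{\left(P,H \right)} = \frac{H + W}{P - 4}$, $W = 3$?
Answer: $\frac{57}{2} \approx 28.5$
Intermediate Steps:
$J{\left(P,H \right)} = \frac{3 + H}{-4 + P}$ ($J{\left(P,H \right)} = \frac{H + 3}{P - 4} = \frac{3 + H}{-4 + P}$)
$j = 1$ ($j = \frac{3 - 5}{-4 + 2} = \frac{1}{-2} \left(-2\right) = \left(- \frac{1}{2}\right) \left(-2\right) = 1$)
$j \left(-12 + 15\right) \left(\left(- \frac{2}{4} + 0\right) + 10\right) = 1 \left(-12 + 15\right) \left(\left(- \frac{2}{4} + 0\right) + 10\right) = 1 \cdot 3 \left(\left(\left(-2\right) \frac{1}{4} + 0\right) + 10\right) = 1 \cdot 3 \left(\left(- \frac{1}{2} + 0\right) + 10\right) = 1 \cdot 3 \left(- \frac{1}{2} + 10\right) = 1 \cdot 3 \cdot \frac{19}{2} = 1 \cdot \frac{57}{2} = \frac{57}{2}$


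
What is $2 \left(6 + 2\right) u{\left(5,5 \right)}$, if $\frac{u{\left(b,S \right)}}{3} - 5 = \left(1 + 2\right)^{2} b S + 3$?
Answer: $11184$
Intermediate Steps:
$u{\left(b,S \right)} = 24 + 27 S b$ ($u{\left(b,S \right)} = 15 + 3 \left(\left(1 + 2\right)^{2} b S + 3\right) = 15 + 3 \left(3^{2} b S + 3\right) = 15 + 3 \left(9 b S + 3\right) = 15 + 3 \left(9 S b + 3\right) = 15 + 3 \left(3 + 9 S b\right) = 15 + \left(9 + 27 S b\right) = 24 + 27 S b$)
$2 \left(6 + 2\right) u{\left(5,5 \right)} = 2 \left(6 + 2\right) \left(24 + 27 \cdot 5 \cdot 5\right) = 2 \cdot 8 \left(24 + 675\right) = 16 \cdot 699 = 11184$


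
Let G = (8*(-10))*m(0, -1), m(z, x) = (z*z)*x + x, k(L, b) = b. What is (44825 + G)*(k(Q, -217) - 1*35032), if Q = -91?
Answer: -1582856345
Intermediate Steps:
m(z, x) = x + x*z² (m(z, x) = z²*x + x = x*z² + x = x + x*z²)
G = 80 (G = (8*(-10))*(-(1 + 0²)) = -(-80)*(1 + 0) = -(-80) = -80*(-1) = 80)
(44825 + G)*(k(Q, -217) - 1*35032) = (44825 + 80)*(-217 - 1*35032) = 44905*(-217 - 35032) = 44905*(-35249) = -1582856345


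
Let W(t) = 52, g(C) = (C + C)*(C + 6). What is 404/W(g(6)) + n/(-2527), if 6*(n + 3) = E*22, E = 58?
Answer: 757504/98553 ≈ 7.6863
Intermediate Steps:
g(C) = 2*C*(6 + C) (g(C) = (2*C)*(6 + C) = 2*C*(6 + C))
n = 629/3 (n = -3 + (58*22)/6 = -3 + (1/6)*1276 = -3 + 638/3 = 629/3 ≈ 209.67)
404/W(g(6)) + n/(-2527) = 404/52 + (629/3)/(-2527) = 404*(1/52) + (629/3)*(-1/2527) = 101/13 - 629/7581 = 757504/98553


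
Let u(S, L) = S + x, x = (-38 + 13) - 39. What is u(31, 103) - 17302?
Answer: -17335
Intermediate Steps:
x = -64 (x = -25 - 39 = -64)
u(S, L) = -64 + S (u(S, L) = S - 64 = -64 + S)
u(31, 103) - 17302 = (-64 + 31) - 17302 = -33 - 17302 = -17335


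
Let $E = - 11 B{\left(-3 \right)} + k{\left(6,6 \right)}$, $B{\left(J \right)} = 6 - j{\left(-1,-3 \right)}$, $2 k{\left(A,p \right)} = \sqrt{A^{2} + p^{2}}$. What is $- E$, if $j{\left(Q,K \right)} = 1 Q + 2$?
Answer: $55 - 3 \sqrt{2} \approx 50.757$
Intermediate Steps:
$j{\left(Q,K \right)} = 2 + Q$ ($j{\left(Q,K \right)} = Q + 2 = 2 + Q$)
$k{\left(A,p \right)} = \frac{\sqrt{A^{2} + p^{2}}}{2}$
$B{\left(J \right)} = 5$ ($B{\left(J \right)} = 6 - \left(2 - 1\right) = 6 - 1 = 5$)
$E = -55 + 3 \sqrt{2}$ ($E = \left(-11\right) 5 + \frac{\sqrt{6^{2} + 6^{2}}}{2} = -55 + \frac{\sqrt{36 + 36}}{2} = -55 + \frac{\sqrt{72}}{2} = -55 + \frac{6 \sqrt{2}}{2} = -55 + 3 \sqrt{2} \approx -50.757$)
$- E = - (-55 + 3 \sqrt{2}) = 55 - 3 \sqrt{2}$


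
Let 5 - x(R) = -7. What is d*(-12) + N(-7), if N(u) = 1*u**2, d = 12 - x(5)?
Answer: 49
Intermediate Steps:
x(R) = 12 (x(R) = 5 - 1*(-7) = 5 + 7 = 12)
d = 0 (d = 12 - 1*12 = 12 - 12 = 0)
N(u) = u**2
d*(-12) + N(-7) = 0*(-12) + (-7)**2 = 0 + 49 = 49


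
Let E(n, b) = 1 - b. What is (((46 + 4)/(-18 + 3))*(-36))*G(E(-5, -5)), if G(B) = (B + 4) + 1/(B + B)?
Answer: 1210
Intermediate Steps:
G(B) = 4 + B + 1/(2*B) (G(B) = (4 + B) + 1/(2*B) = 4 + B + 1/(2*B))
(((46 + 4)/(-18 + 3))*(-36))*G(E(-5, -5)) = (((46 + 4)/(-18 + 3))*(-36))*(4 + (1 - 1*(-5)) + 1/(2*(1 - 1*(-5)))) = ((50/(-15))*(-36))*(4 + (1 + 5) + 1/(2*(1 + 5))) = ((50*(-1/15))*(-36))*(4 + 6 + (½)/6) = (-10/3*(-36))*(4 + 6 + (½)*(⅙)) = 120*(4 + 6 + 1/12) = 120*(121/12) = 1210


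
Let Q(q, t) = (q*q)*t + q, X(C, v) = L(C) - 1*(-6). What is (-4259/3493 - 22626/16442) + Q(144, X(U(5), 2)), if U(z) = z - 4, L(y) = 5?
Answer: 6554054583172/28715953 ≈ 2.2824e+5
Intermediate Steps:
U(z) = -4 + z
X(C, v) = 11 (X(C, v) = 5 - 1*(-6) = 5 + 6 = 11)
Q(q, t) = q + t*q² (Q(q, t) = q²*t + q = t*q² + q = q + t*q²)
(-4259/3493 - 22626/16442) + Q(144, X(U(5), 2)) = (-4259/3493 - 22626/16442) + 144*(1 + 144*11) = (-4259*1/3493 - 22626*1/16442) + 144*(1 + 1584) = (-4259/3493 - 11313/8221) + 144*1585 = -74529548/28715953 + 228240 = 6554054583172/28715953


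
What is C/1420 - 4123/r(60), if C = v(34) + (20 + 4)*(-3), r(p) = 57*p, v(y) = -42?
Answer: -16433/12780 ≈ -1.2858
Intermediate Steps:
C = -114 (C = -42 + (20 + 4)*(-3) = -42 + 24*(-3) = -42 - 72 = -114)
C/1420 - 4123/r(60) = -114/1420 - 4123/(57*60) = -114*1/1420 - 4123/3420 = -57/710 - 4123*1/3420 = -57/710 - 217/180 = -16433/12780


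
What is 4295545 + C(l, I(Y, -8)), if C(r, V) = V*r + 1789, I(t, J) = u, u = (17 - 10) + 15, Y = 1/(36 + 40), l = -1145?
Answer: 4272144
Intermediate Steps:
Y = 1/76 ≈ 0.013158
u = 22 (u = 7 + 15 = 22)
I(t, J) = 22
C(r, V) = 1789 + V*r
4295545 + C(l, I(Y, -8)) = 4295545 + (1789 + 22*(-1145)) = 4295545 + (1789 - 25190) = 4295545 - 23401 = 4272144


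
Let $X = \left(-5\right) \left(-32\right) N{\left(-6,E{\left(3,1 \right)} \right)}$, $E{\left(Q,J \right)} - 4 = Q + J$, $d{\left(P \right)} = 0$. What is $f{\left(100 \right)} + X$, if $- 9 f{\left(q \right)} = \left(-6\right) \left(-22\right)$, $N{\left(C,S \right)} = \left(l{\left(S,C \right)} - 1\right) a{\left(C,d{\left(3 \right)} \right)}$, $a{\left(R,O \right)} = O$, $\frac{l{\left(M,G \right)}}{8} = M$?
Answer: $- \frac{44}{3} \approx -14.667$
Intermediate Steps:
$l{\left(M,G \right)} = 8 M$
$E{\left(Q,J \right)} = 4 + J + Q$ ($E{\left(Q,J \right)} = 4 + \left(Q + J\right) = 4 + \left(J + Q\right) = 4 + J + Q$)
$N{\left(C,S \right)} = 0$ ($N{\left(C,S \right)} = \left(8 S - 1\right) 0 = \left(-1 + 8 S\right) 0 = 0$)
$f{\left(q \right)} = - \frac{44}{3}$ ($f{\left(q \right)} = - \frac{\left(-6\right) \left(-22\right)}{9} = \left(- \frac{1}{9}\right) 132 = - \frac{44}{3}$)
$X = 0$ ($X = \left(-5\right) \left(-32\right) 0 = 160 \cdot 0 = 0$)
$f{\left(100 \right)} + X = - \frac{44}{3} + 0 = - \frac{44}{3}$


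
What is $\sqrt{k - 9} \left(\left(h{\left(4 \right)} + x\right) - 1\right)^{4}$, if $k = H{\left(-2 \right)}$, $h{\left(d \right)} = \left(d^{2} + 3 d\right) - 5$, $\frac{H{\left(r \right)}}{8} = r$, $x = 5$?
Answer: $2657205 i \approx 2.6572 \cdot 10^{6} i$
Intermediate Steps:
$H{\left(r \right)} = 8 r$
$h{\left(d \right)} = -5 + d^{2} + 3 d$
$k = -16$ ($k = 8 \left(-2\right) = -16$)
$\sqrt{k - 9} \left(\left(h{\left(4 \right)} + x\right) - 1\right)^{4} = \sqrt{-16 - 9} \left(\left(\left(-5 + 4^{2} + 3 \cdot 4\right) + 5\right) - 1\right)^{4} = \sqrt{-25} \left(\left(\left(-5 + 16 + 12\right) + 5\right) - 1\right)^{4} = 5 i \left(\left(23 + 5\right) - 1\right)^{4} = 5 i \left(28 - 1\right)^{4} = 5 i 27^{4} = 5 i 531441 = 2657205 i$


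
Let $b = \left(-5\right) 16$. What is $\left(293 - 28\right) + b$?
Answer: $185$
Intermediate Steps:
$b = -80$
$\left(293 - 28\right) + b = \left(293 - 28\right) - 80 = 265 - 80 = 185$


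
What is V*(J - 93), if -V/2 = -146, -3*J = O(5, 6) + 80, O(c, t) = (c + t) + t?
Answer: -109792/3 ≈ -36597.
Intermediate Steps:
O(c, t) = c + 2*t
J = -97/3 (J = -((5 + 2*6) + 80)/3 = -((5 + 12) + 80)/3 = -(17 + 80)/3 = -⅓*97 = -97/3 ≈ -32.333)
V = 292 (V = -2*(-146) = 292)
V*(J - 93) = 292*(-97/3 - 93) = 292*(-376/3) = -109792/3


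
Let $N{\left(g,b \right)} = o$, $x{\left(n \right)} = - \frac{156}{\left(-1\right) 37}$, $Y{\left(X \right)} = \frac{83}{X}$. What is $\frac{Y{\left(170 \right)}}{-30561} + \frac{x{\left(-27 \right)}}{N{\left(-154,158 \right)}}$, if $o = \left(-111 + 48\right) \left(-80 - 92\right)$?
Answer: $\frac{21588899}{57860835690} \approx 0.00037312$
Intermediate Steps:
$x{\left(n \right)} = \frac{156}{37}$ ($x{\left(n \right)} = - \frac{156}{-37} = \left(-156\right) \left(- \frac{1}{37}\right) = \frac{156}{37}$)
$o = 10836$ ($o = \left(-63\right) \left(-172\right) = 10836$)
$N{\left(g,b \right)} = 10836$
$\frac{Y{\left(170 \right)}}{-30561} + \frac{x{\left(-27 \right)}}{N{\left(-154,158 \right)}} = \frac{83 \cdot \frac{1}{170}}{-30561} + \frac{156}{37 \cdot 10836} = 83 \cdot \frac{1}{170} \left(- \frac{1}{30561}\right) + \frac{156}{37} \cdot \frac{1}{10836} = \frac{83}{170} \left(- \frac{1}{30561}\right) + \frac{13}{33411} = - \frac{83}{5195370} + \frac{13}{33411} = \frac{21588899}{57860835690}$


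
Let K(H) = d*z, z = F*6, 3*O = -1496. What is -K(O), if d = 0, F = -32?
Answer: 0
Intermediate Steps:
O = -1496/3 (O = (1/3)*(-1496) = -1496/3 ≈ -498.67)
z = -192 (z = -32*6 = -192)
K(H) = 0 (K(H) = 0*(-192) = 0)
-K(O) = -1*0 = 0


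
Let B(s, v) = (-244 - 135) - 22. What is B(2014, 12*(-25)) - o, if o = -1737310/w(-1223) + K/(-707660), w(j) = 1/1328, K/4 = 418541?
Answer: 408168961282826/176915 ≈ 2.3071e+9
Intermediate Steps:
K = 1674164 (K = 4*418541 = 1674164)
w(j) = 1/1328
B(s, v) = -401 (B(s, v) = -379 - 22 = -401)
o = -408169032225741/176915 (o = -1737310/1/1328 + 1674164/(-707660) = -1737310*1328 + 1674164*(-1/707660) = -2307147680 - 418541/176915 = -408169032225741/176915 ≈ -2.3071e+9)
B(2014, 12*(-25)) - o = -401 - 1*(-408169032225741/176915) = -401 + 408169032225741/176915 = 408168961282826/176915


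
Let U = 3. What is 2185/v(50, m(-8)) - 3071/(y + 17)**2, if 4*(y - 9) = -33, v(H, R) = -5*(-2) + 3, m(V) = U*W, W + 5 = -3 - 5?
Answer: 10375817/65533 ≈ 158.33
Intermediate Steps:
W = -13 (W = -5 + (-3 - 5) = -5 - 8 = -13)
m(V) = -39 (m(V) = 3*(-13) = -39)
v(H, R) = 13 (v(H, R) = 10 + 3 = 13)
y = 3/4 (y = 9 + (1/4)*(-33) = 9 - 33/4 = 3/4 ≈ 0.75000)
2185/v(50, m(-8)) - 3071/(y + 17)**2 = 2185/13 - 3071/(3/4 + 17)**2 = 2185*(1/13) - 3071/((71/4)**2) = 2185/13 - 3071/5041/16 = 2185/13 - 3071*16/5041 = 2185/13 - 49136/5041 = 10375817/65533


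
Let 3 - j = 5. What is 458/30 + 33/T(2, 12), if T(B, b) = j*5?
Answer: 359/30 ≈ 11.967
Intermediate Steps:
j = -2 (j = 3 - 1*5 = 3 - 5 = -2)
T(B, b) = -10 (T(B, b) = -2*5 = -10)
458/30 + 33/T(2, 12) = 458/30 + 33/(-10) = 458*(1/30) + 33*(-1/10) = 229/15 - 33/10 = 359/30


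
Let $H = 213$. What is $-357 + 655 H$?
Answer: $139158$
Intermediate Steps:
$-357 + 655 H = -357 + 655 \cdot 213 = -357 + 139515 = 139158$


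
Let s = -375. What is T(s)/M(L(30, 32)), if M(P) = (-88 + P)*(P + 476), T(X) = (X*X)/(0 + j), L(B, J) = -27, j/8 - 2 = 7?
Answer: -3125/82616 ≈ -0.037826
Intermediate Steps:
j = 72 (j = 16 + 8*7 = 16 + 56 = 72)
T(X) = X²/72 (T(X) = (X*X)/(0 + 72) = X²/72)
M(P) = (-88 + P)*(476 + P)
T(s)/M(L(30, 32)) = ((1/72)*(-375)²)/(-41888 + (-27)² + 388*(-27)) = ((1/72)*140625)/(-41888 + 729 - 10476) = (15625/8)/(-51635) = (15625/8)*(-1/51635) = -3125/82616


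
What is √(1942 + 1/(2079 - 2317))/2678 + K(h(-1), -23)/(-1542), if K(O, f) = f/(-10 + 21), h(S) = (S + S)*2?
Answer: 23/16962 + 3*√12222490/637364 ≈ 0.017812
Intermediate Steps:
h(S) = 4*S (h(S) = (2*S)*2 = 4*S)
K(O, f) = f/11
√(1942 + 1/(2079 - 2317))/2678 + K(h(-1), -23)/(-1542) = √(1942 + 1/(2079 - 2317))/2678 + ((1/11)*(-23))/(-1542) = √(1942 + 1/(-238))*(1/2678) - 23/11*(-1/1542) = √(1942 - 1/238)*(1/2678) + 23/16962 = √(462195/238)*(1/2678) + 23/16962 = (3*√12222490/238)*(1/2678) + 23/16962 = 3*√12222490/637364 + 23/16962 = 23/16962 + 3*√12222490/637364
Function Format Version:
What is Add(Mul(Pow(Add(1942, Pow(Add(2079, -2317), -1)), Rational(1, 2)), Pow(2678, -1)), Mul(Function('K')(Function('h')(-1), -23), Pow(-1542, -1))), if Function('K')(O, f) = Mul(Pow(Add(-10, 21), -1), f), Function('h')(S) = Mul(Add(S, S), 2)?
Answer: Add(Rational(23, 16962), Mul(Rational(3, 637364), Pow(12222490, Rational(1, 2)))) ≈ 0.017812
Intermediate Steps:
Function('h')(S) = Mul(4, S) (Function('h')(S) = Mul(Mul(2, S), 2) = Mul(4, S))
Function('K')(O, f) = Mul(Rational(1, 11), f) (Function('K')(O, f) = Mul(Pow(11, -1), f) = Mul(Rational(1, 11), f))
Add(Mul(Pow(Add(1942, Pow(Add(2079, -2317), -1)), Rational(1, 2)), Pow(2678, -1)), Mul(Function('K')(Function('h')(-1), -23), Pow(-1542, -1))) = Add(Mul(Pow(Add(1942, Pow(Add(2079, -2317), -1)), Rational(1, 2)), Pow(2678, -1)), Mul(Mul(Rational(1, 11), -23), Pow(-1542, -1))) = Add(Mul(Pow(Add(1942, Pow(-238, -1)), Rational(1, 2)), Rational(1, 2678)), Mul(Rational(-23, 11), Rational(-1, 1542))) = Add(Mul(Pow(Add(1942, Rational(-1, 238)), Rational(1, 2)), Rational(1, 2678)), Rational(23, 16962)) = Add(Mul(Pow(Rational(462195, 238), Rational(1, 2)), Rational(1, 2678)), Rational(23, 16962)) = Add(Mul(Mul(Rational(3, 238), Pow(12222490, Rational(1, 2))), Rational(1, 2678)), Rational(23, 16962)) = Add(Mul(Rational(3, 637364), Pow(12222490, Rational(1, 2))), Rational(23, 16962)) = Add(Rational(23, 16962), Mul(Rational(3, 637364), Pow(12222490, Rational(1, 2))))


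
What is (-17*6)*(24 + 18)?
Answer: -4284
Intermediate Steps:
(-17*6)*(24 + 18) = -102*42 = -4284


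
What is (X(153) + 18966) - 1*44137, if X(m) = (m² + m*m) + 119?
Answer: 21766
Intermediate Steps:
X(m) = 119 + 2*m² (X(m) = (m² + m²) + 119 = 2*m² + 119 = 119 + 2*m²)
(X(153) + 18966) - 1*44137 = ((119 + 2*153²) + 18966) - 1*44137 = ((119 + 2*23409) + 18966) - 44137 = ((119 + 46818) + 18966) - 44137 = (46937 + 18966) - 44137 = 65903 - 44137 = 21766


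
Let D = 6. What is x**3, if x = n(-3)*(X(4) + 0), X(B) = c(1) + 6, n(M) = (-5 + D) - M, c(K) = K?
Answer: 21952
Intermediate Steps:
n(M) = 1 - M (n(M) = (-5 + 6) - M = 1 - M)
X(B) = 7 (X(B) = 1 + 6 = 7)
x = 28 (x = (1 - 1*(-3))*(7 + 0) = (1 + 3)*7 = 4*7 = 28)
x**3 = 28**3 = 21952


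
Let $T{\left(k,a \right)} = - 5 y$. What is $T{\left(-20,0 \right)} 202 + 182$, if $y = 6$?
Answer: $-5878$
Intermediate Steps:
$T{\left(k,a \right)} = -30$ ($T{\left(k,a \right)} = \left(-5\right) 6 = -30$)
$T{\left(-20,0 \right)} 202 + 182 = \left(-30\right) 202 + 182 = -6060 + 182 = -5878$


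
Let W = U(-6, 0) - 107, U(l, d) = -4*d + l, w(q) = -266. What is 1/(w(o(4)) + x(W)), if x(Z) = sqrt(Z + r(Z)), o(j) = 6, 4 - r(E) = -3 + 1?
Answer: -266/70863 - I*sqrt(107)/70863 ≈ -0.0037537 - 0.00014597*I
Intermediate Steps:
r(E) = 6 (r(E) = 4 - (-3 + 1) = 4 - 1*(-2) = 4 + 2 = 6)
U(l, d) = l - 4*d
W = -113 (W = (-6 - 4*0) - 107 = (-6 + 0) - 107 = -6 - 107 = -113)
x(Z) = sqrt(6 + Z) (x(Z) = sqrt(Z + 6) = sqrt(6 + Z))
1/(w(o(4)) + x(W)) = 1/(-266 + sqrt(6 - 113)) = 1/(-266 + sqrt(-107)) = 1/(-266 + I*sqrt(107))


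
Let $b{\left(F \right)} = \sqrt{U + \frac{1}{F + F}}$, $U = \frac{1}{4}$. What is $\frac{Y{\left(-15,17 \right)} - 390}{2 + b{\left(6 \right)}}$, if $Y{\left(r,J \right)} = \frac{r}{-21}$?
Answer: $- \frac{16350}{77} + \frac{2725 \sqrt{3}}{77} \approx -151.04$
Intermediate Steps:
$Y{\left(r,J \right)} = - \frac{r}{21}$ ($Y{\left(r,J \right)} = r \left(- \frac{1}{21}\right) = - \frac{r}{21}$)
$U = \frac{1}{4} \approx 0.25$
$b{\left(F \right)} = \sqrt{\frac{1}{4} + \frac{1}{2 F}}$ ($b{\left(F \right)} = \sqrt{\frac{1}{4} + \frac{1}{F + F}} = \sqrt{\frac{1}{4} + \frac{1}{2 F}}$)
$\frac{Y{\left(-15,17 \right)} - 390}{2 + b{\left(6 \right)}} = \frac{\left(- \frac{1}{21}\right) \left(-15\right) - 390}{2 + \frac{\sqrt{\frac{2 + 6}{6}}}{2}} = \frac{\frac{5}{7} - 390}{2 + \frac{\sqrt{\frac{1}{6} \cdot 8}}{2}} = - \frac{2725}{7 \left(2 + \frac{\sqrt{\frac{4}{3}}}{2}\right)} = - \frac{2725}{7 \left(2 + \frac{\frac{2}{3} \sqrt{3}}{2}\right)} = - \frac{2725}{7 \left(2 + \frac{\sqrt{3}}{3}\right)}$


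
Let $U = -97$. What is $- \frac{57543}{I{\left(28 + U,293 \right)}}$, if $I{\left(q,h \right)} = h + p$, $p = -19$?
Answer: $- \frac{57543}{274} \approx -210.01$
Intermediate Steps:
$I{\left(q,h \right)} = -19 + h$ ($I{\left(q,h \right)} = h - 19 = -19 + h$)
$- \frac{57543}{I{\left(28 + U,293 \right)}} = - \frac{57543}{-19 + 293} = - \frac{57543}{274}$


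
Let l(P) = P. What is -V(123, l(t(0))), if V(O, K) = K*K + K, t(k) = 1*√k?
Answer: 0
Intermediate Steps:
t(k) = √k
V(O, K) = K + K² (V(O, K) = K² + K = K + K²)
-V(123, l(t(0))) = -√0*(1 + √0) = -0*(1 + 0) = -0 = -1*0 = 0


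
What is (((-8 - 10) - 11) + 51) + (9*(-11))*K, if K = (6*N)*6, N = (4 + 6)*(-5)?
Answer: 178222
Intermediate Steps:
N = -50 (N = 10*(-5) = -50)
K = -1800 (K = (6*(-50))*6 = -300*6 = -1800)
(((-8 - 10) - 11) + 51) + (9*(-11))*K = (((-8 - 10) - 11) + 51) + (9*(-11))*(-1800) = ((-18 - 11) + 51) - 99*(-1800) = (-29 + 51) + 178200 = 22 + 178200 = 178222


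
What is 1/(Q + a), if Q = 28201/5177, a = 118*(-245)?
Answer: -5177/149638869 ≈ -3.4597e-5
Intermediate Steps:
a = -28910
Q = 28201/5177 (Q = 28201*(1/5177) = 28201/5177 ≈ 5.4474)
1/(Q + a) = 1/(28201/5177 - 28910) = 1/(-149638869/5177) = -5177/149638869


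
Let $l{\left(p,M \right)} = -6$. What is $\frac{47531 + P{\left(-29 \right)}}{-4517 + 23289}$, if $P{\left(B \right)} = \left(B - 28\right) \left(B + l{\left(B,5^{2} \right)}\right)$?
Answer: $\frac{24763}{9386} \approx 2.6383$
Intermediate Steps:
$P{\left(B \right)} = \left(-28 + B\right) \left(-6 + B\right)$ ($P{\left(B \right)} = \left(B - 28\right) \left(B - 6\right) = \left(-28 + B\right) \left(-6 + B\right)$)
$\frac{47531 + P{\left(-29 \right)}}{-4517 + 23289} = \frac{47531 + \left(168 + \left(-29\right)^{2} - -986\right)}{-4517 + 23289} = \frac{47531 + \left(168 + 841 + 986\right)}{18772} = \left(47531 + 1995\right) \frac{1}{18772} = 49526 \cdot \frac{1}{18772} = \frac{24763}{9386}$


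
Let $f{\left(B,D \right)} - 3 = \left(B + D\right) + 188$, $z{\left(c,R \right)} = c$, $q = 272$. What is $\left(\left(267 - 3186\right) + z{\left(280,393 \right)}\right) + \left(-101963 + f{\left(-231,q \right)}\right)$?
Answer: $-104370$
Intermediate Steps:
$f{\left(B,D \right)} = 191 + B + D$ ($f{\left(B,D \right)} = 3 + \left(\left(B + D\right) + 188\right) = 3 + \left(188 + B + D\right) = 191 + B + D$)
$\left(\left(267 - 3186\right) + z{\left(280,393 \right)}\right) + \left(-101963 + f{\left(-231,q \right)}\right) = \left(\left(267 - 3186\right) + 280\right) + \left(-101963 + \left(191 - 231 + 272\right)\right) = \left(\left(267 - 3186\right) + 280\right) + \left(-101963 + 232\right) = \left(-2919 + 280\right) - 101731 = -2639 - 101731 = -104370$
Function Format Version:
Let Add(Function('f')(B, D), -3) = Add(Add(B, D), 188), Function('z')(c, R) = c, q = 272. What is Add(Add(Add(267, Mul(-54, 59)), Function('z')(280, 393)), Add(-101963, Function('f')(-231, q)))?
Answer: -104370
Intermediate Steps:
Function('f')(B, D) = Add(191, B, D) (Function('f')(B, D) = Add(3, Add(Add(B, D), 188)) = Add(3, Add(188, B, D)) = Add(191, B, D))
Add(Add(Add(267, Mul(-54, 59)), Function('z')(280, 393)), Add(-101963, Function('f')(-231, q))) = Add(Add(Add(267, Mul(-54, 59)), 280), Add(-101963, Add(191, -231, 272))) = Add(Add(Add(267, -3186), 280), Add(-101963, 232)) = Add(Add(-2919, 280), -101731) = Add(-2639, -101731) = -104370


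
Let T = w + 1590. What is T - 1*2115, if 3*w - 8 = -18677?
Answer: -6748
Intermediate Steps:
w = -6223 (w = 8/3 + (⅓)*(-18677) = 8/3 - 18677/3 = -6223)
T = -4633 (T = -6223 + 1590 = -4633)
T - 1*2115 = -4633 - 1*2115 = -4633 - 2115 = -6748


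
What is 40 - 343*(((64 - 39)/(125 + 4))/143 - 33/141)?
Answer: 103877866/867009 ≈ 119.81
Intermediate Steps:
40 - 343*(((64 - 39)/(125 + 4))/143 - 33/141) = 40 - 343*((25/129)*(1/143) - 33*1/141) = 40 - 343*((25*(1/129))*(1/143) - 11/47) = 40 - 343*((25/129)*(1/143) - 11/47) = 40 - 343*(25/18447 - 11/47) = 40 - 343*(-201742/867009) = 40 + 69197506/867009 = 103877866/867009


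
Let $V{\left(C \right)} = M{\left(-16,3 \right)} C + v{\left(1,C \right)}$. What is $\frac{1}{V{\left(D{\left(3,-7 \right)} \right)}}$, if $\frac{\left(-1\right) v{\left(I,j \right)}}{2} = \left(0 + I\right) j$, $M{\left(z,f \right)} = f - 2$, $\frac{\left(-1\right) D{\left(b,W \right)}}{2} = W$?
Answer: $- \frac{1}{14} \approx -0.071429$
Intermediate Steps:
$D{\left(b,W \right)} = - 2 W$
$M{\left(z,f \right)} = -2 + f$
$v{\left(I,j \right)} = - 2 I j$ ($v{\left(I,j \right)} = - 2 \left(0 + I\right) j = - 2 I j$)
$V{\left(C \right)} = - C$ ($V{\left(C \right)} = \left(-2 + 3\right) C - 2 C = 1 C - 2 C = C - 2 C = - C$)
$\frac{1}{V{\left(D{\left(3,-7 \right)} \right)}} = \frac{1}{\left(-1\right) \left(\left(-2\right) \left(-7\right)\right)} = \frac{1}{\left(-1\right) 14} = \frac{1}{-14} = - \frac{1}{14}$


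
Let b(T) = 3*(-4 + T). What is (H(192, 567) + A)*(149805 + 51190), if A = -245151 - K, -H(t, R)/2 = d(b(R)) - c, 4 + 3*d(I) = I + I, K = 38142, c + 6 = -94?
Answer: -172298340865/3 ≈ -5.7433e+10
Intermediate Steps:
c = -100 (c = -6 - 94 = -100)
b(T) = -12 + 3*T
d(I) = -4/3 + 2*I/3 (d(I) = -4/3 + (I + I)/3 = -4/3 + (2*I)/3 = -4/3 + 2*I/3)
H(t, R) = -544/3 - 4*R (H(t, R) = -2*((-4/3 + 2*(-12 + 3*R)/3) - 1*(-100)) = -2*((-4/3 + (-8 + 2*R)) + 100) = -2*((-28/3 + 2*R) + 100) = -2*(272/3 + 2*R) = -544/3 - 4*R)
A = -283293 (A = -245151 - 1*38142 = -245151 - 38142 = -283293)
(H(192, 567) + A)*(149805 + 51190) = ((-544/3 - 4*567) - 283293)*(149805 + 51190) = ((-544/3 - 2268) - 283293)*200995 = (-7348/3 - 283293)*200995 = -857227/3*200995 = -172298340865/3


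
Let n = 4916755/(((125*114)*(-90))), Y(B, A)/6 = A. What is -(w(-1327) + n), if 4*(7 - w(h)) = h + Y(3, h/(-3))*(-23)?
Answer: -2000112137/128250 ≈ -15595.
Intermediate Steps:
Y(B, A) = 6*A
n = -983351/256500 (n = 4916755/((14250*(-90))) = 4916755/(-1282500) = 4916755*(-1/1282500) = -983351/256500 ≈ -3.8337)
w(h) = 7 - 47*h/4 (w(h) = 7 - (h + (6*(h/(-3)))*(-23))/4 = 7 - (h + (6*(h*(-1/3)))*(-23))/4 = 7 - (h + (6*(-h/3))*(-23))/4 = 7 - (h - 2*h*(-23))/4 = 7 - (h + 46*h)/4 = 7 - 47*h/4)
-(w(-1327) + n) = -((7 - 47/4*(-1327)) - 983351/256500) = -((7 + 62369/4) - 983351/256500) = -(62397/4 - 983351/256500) = -1*2000112137/128250 = -2000112137/128250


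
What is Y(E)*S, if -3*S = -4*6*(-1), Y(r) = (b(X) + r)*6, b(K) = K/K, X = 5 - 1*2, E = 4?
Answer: -240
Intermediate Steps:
X = 3 (X = 5 - 2 = 3)
b(K) = 1
Y(r) = 6 + 6*r (Y(r) = (1 + r)*6 = 6 + 6*r)
S = -8 (S = -(-4*6)*(-1)/3 = -(-8)*(-1) = -1/3*24 = -8)
Y(E)*S = (6 + 6*4)*(-8) = (6 + 24)*(-8) = 30*(-8) = -240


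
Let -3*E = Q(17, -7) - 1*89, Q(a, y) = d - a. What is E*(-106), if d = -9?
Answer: -12190/3 ≈ -4063.3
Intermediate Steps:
Q(a, y) = -9 - a
E = 115/3 (E = -((-9 - 1*17) - 1*89)/3 = -((-9 - 17) - 89)/3 = -(-26 - 89)/3 = -⅓*(-115) = 115/3 ≈ 38.333)
E*(-106) = (115/3)*(-106) = -12190/3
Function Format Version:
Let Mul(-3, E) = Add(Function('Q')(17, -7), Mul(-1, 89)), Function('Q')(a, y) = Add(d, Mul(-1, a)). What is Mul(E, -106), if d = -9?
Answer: Rational(-12190, 3) ≈ -4063.3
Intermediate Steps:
Function('Q')(a, y) = Add(-9, Mul(-1, a))
E = Rational(115, 3) (E = Mul(Rational(-1, 3), Add(Add(-9, Mul(-1, 17)), Mul(-1, 89))) = Mul(Rational(-1, 3), Add(Add(-9, -17), -89)) = Mul(Rational(-1, 3), Add(-26, -89)) = Mul(Rational(-1, 3), -115) = Rational(115, 3) ≈ 38.333)
Mul(E, -106) = Mul(Rational(115, 3), -106) = Rational(-12190, 3)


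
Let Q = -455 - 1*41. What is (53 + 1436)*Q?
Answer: -738544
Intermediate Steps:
Q = -496 (Q = -455 - 41 = -496)
(53 + 1436)*Q = (53 + 1436)*(-496) = 1489*(-496) = -738544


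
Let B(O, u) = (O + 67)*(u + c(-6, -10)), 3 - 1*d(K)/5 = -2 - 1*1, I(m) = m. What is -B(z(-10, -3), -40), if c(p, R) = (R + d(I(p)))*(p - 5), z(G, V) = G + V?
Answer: 14040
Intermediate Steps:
d(K) = 30 (d(K) = 15 - 5*(-2 - 1*1) = 15 - 5*(-2 - 1) = 15 - 5*(-3) = 15 + 15 = 30)
c(p, R) = (-5 + p)*(30 + R) (c(p, R) = (R + 30)*(p - 5) = (30 + R)*(-5 + p) = (-5 + p)*(30 + R))
B(O, u) = (-220 + u)*(67 + O) (B(O, u) = (O + 67)*(u + (-150 - 5*(-10) + 30*(-6) - 10*(-6))) = (67 + O)*(u + (-150 + 50 - 180 + 60)) = (67 + O)*(u - 220) = (67 + O)*(-220 + u) = (-220 + u)*(67 + O))
-B(z(-10, -3), -40) = -(-14740 - 220*(-10 - 3) + 67*(-40) + (-10 - 3)*(-40)) = -(-14740 - 220*(-13) - 2680 - 13*(-40)) = -(-14740 + 2860 - 2680 + 520) = -1*(-14040) = 14040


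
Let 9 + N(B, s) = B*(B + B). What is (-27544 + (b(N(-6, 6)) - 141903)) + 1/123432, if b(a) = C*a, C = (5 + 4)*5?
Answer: -20565252383/123432 ≈ -1.6661e+5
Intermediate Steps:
C = 45 (C = 9*5 = 45)
N(B, s) = -9 + 2*B² (N(B, s) = -9 + B*(B + B) = -9 + B*(2*B) = -9 + 2*B²)
b(a) = 45*a
(-27544 + (b(N(-6, 6)) - 141903)) + 1/123432 = (-27544 + (45*(-9 + 2*(-6)²) - 141903)) + 1/123432 = (-27544 + (45*(-9 + 2*36) - 141903)) + 1/123432 = (-27544 + (45*(-9 + 72) - 141903)) + 1/123432 = (-27544 + (45*63 - 141903)) + 1/123432 = (-27544 + (2835 - 141903)) + 1/123432 = (-27544 - 139068) + 1/123432 = -166612 + 1/123432 = -20565252383/123432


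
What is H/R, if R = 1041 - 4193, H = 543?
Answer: -543/3152 ≈ -0.17227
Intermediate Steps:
R = -3152
H/R = 543/(-3152) = 543*(-1/3152) = -543/3152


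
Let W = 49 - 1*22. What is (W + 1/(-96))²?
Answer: 6713281/9216 ≈ 728.44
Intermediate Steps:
W = 27 (W = 49 - 22 = 27)
(W + 1/(-96))² = (27 + 1/(-96))² = (27 - 1/96)² = (2591/96)² = 6713281/9216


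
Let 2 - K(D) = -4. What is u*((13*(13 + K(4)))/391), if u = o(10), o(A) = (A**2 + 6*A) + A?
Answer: 2470/23 ≈ 107.39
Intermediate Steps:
o(A) = A**2 + 7*A
K(D) = 6 (K(D) = 2 - 1*(-4) = 2 + 4 = 6)
u = 170 (u = 10*(7 + 10) = 10*17 = 170)
u*((13*(13 + K(4)))/391) = 170*((13*(13 + 6))/391) = 170*((13*19)*(1/391)) = 170*(247*(1/391)) = 170*(247/391) = 2470/23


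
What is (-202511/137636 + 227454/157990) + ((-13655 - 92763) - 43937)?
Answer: -1634743474743173/10872555820 ≈ -1.5036e+5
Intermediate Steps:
(-202511/137636 + 227454/157990) + ((-13655 - 92763) - 43937) = (-202511*1/137636 + 227454*(1/157990)) + (-106418 - 43937) = (-202511/137636 + 113727/78995) - 150355 = -344427073/10872555820 - 150355 = -1634743474743173/10872555820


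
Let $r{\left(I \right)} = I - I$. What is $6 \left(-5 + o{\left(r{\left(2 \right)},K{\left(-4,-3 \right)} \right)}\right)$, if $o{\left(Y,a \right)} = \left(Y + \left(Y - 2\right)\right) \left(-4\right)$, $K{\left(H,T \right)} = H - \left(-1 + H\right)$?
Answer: $18$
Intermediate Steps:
$K{\left(H,T \right)} = 1$
$r{\left(I \right)} = 0$
$o{\left(Y,a \right)} = 8 - 8 Y$ ($o{\left(Y,a \right)} = \left(Y + \left(-2 + Y\right)\right) \left(-4\right) = \left(-2 + 2 Y\right) \left(-4\right) = 8 - 8 Y$)
$6 \left(-5 + o{\left(r{\left(2 \right)},K{\left(-4,-3 \right)} \right)}\right) = 6 \left(-5 + \left(8 - 0\right)\right) = 6 \left(-5 + \left(8 + 0\right)\right) = 6 \left(-5 + 8\right) = 6 \cdot 3 = 18$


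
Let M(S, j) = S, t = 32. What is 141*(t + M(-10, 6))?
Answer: 3102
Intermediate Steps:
141*(t + M(-10, 6)) = 141*(32 - 10) = 141*22 = 3102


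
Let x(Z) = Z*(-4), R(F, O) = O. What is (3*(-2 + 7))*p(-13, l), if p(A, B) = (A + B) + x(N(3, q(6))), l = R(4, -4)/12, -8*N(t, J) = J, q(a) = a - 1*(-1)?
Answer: -295/2 ≈ -147.50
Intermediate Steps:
q(a) = 1 + a (q(a) = a + 1 = 1 + a)
N(t, J) = -J/8
x(Z) = -4*Z
l = -1/3 (l = -4/12 = -4*1/12 = -1/3 ≈ -0.33333)
p(A, B) = 7/2 + A + B (p(A, B) = (A + B) - (-1)*(1 + 6)/2 = (A + B) - (-1)*7/2 = (A + B) - 4*(-7/8) = (A + B) + 7/2 = 7/2 + A + B)
(3*(-2 + 7))*p(-13, l) = (3*(-2 + 7))*(7/2 - 13 - 1/3) = (3*5)*(-59/6) = 15*(-59/6) = -295/2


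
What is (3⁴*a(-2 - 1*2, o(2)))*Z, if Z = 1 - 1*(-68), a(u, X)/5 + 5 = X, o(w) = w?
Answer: -83835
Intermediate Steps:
a(u, X) = -25 + 5*X
Z = 69 (Z = 1 + 68 = 69)
(3⁴*a(-2 - 1*2, o(2)))*Z = (3⁴*(-25 + 5*2))*69 = (81*(-25 + 10))*69 = (81*(-15))*69 = -1215*69 = -83835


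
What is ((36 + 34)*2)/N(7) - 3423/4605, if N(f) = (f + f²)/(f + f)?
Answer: 52584/1535 ≈ 34.257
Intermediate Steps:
N(f) = (f + f²)/(2*f) (N(f) = (f + f²)/((2*f)) = (f + f²)*(1/(2*f)) = (f + f²)/(2*f))
((36 + 34)*2)/N(7) - 3423/4605 = ((36 + 34)*2)/(½ + (½)*7) - 3423/4605 = (70*2)/(½ + 7/2) - 3423*1/4605 = 140/4 - 1141/1535 = 140*(¼) - 1141/1535 = 35 - 1141/1535 = 52584/1535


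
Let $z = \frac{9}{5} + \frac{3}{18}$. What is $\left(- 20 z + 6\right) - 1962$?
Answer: $- \frac{5986}{3} \approx -1995.3$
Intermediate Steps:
$z = \frac{59}{30}$ ($z = 9 \cdot \frac{1}{5} + 3 \cdot \frac{1}{18} = \frac{9}{5} + \frac{1}{6} = \frac{59}{30} \approx 1.9667$)
$\left(- 20 z + 6\right) - 1962 = \left(\left(-20\right) \frac{59}{30} + 6\right) - 1962 = \left(- \frac{118}{3} + 6\right) - 1962 = - \frac{100}{3} - 1962 = - \frac{5986}{3}$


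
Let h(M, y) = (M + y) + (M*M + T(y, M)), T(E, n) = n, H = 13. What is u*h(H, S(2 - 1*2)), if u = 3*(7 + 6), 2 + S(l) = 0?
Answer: 7527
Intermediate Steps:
S(l) = -2 (S(l) = -2 + 0 = -2)
u = 39 (u = 3*13 = 39)
h(M, y) = y + M² + 2*M (h(M, y) = (M + y) + (M*M + M) = (M + y) + (M² + M) = (M + y) + (M + M²) = y + M² + 2*M)
u*h(H, S(2 - 1*2)) = 39*(-2 + 13² + 2*13) = 39*(-2 + 169 + 26) = 39*193 = 7527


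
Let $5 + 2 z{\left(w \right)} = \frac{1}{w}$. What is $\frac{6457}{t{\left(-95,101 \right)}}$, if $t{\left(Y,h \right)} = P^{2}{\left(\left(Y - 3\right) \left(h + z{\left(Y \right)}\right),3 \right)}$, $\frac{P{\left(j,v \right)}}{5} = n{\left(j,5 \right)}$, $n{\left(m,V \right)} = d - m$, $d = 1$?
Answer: $\frac{211907}{76457960051} \approx 2.7716 \cdot 10^{-6}$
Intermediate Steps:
$n{\left(m,V \right)} = 1 - m$
$z{\left(w \right)} = - \frac{5}{2} + \frac{1}{2 w}$
$P{\left(j,v \right)} = 5 - 5 j$ ($P{\left(j,v \right)} = 5 \left(1 - j\right) = 5 - 5 j$)
$t{\left(Y,h \right)} = \left(5 - 5 \left(-3 + Y\right) \left(h + \frac{1 - 5 Y}{2 Y}\right)\right)^{2}$ ($t{\left(Y,h \right)} = \left(5 - 5 \left(Y - 3\right) \left(h + \frac{1 - 5 Y}{2 Y}\right)\right)^{2} = \left(5 - 5 \left(-3 + Y\right) \left(h + \frac{1 - 5 Y}{2 Y}\right)\right)^{2}$)
$\frac{6457}{t{\left(-95,101 \right)}} = \frac{6457}{\frac{25}{4} \cdot \frac{1}{9025} \left(3 - -1425 - 95 \left(1 + 5 \left(-95\right) + 6 \cdot 101 - \left(-190\right) 101\right)\right)^{2}} = \frac{6457}{\frac{25}{4} \cdot \frac{1}{9025} \left(3 + 1425 - 95 \left(1 - 475 + 606 + 19190\right)\right)^{2}} = \frac{6457}{\frac{25}{4} \cdot \frac{1}{9025} \left(3 + 1425 - 1835590\right)^{2}} = \frac{6457}{\frac{25}{4} \cdot \frac{1}{9025} \left(-1834162\right)^{2}} = \frac{6457}{\frac{25}{4} \cdot \frac{1}{9025} \cdot 3364150242244} = \frac{6457}{\frac{841037560561}{361}} = 6457 \cdot \frac{361}{841037560561} = \frac{211907}{76457960051}$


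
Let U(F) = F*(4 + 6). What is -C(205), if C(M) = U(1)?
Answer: -10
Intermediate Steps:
U(F) = 10*F (U(F) = F*10 = 10*F)
C(M) = 10 (C(M) = 10*1 = 10)
-C(205) = -1*10 = -10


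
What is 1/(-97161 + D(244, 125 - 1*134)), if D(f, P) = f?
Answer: -1/96917 ≈ -1.0318e-5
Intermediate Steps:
1/(-97161 + D(244, 125 - 1*134)) = 1/(-97161 + 244) = 1/(-96917) = -1/96917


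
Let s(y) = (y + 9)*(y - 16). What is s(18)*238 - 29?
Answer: 12823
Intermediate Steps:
s(y) = (-16 + y)*(9 + y) (s(y) = (9 + y)*(-16 + y) = (-16 + y)*(9 + y))
s(18)*238 - 29 = (-144 + 18² - 7*18)*238 - 29 = (-144 + 324 - 126)*238 - 29 = 54*238 - 29 = 12852 - 29 = 12823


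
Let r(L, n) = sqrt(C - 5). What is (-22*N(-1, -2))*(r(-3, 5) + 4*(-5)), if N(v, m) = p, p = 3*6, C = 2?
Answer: 7920 - 396*I*sqrt(3) ≈ 7920.0 - 685.89*I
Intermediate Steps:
r(L, n) = I*sqrt(3) (r(L, n) = sqrt(2 - 5) = sqrt(-3) = I*sqrt(3))
p = 18
N(v, m) = 18
(-22*N(-1, -2))*(r(-3, 5) + 4*(-5)) = (-22*18)*(I*sqrt(3) + 4*(-5)) = -396*(I*sqrt(3) - 20) = -396*(-20 + I*sqrt(3)) = 7920 - 396*I*sqrt(3)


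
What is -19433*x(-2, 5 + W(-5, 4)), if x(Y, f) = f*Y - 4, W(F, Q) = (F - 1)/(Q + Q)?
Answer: 485825/2 ≈ 2.4291e+5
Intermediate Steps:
W(F, Q) = (-1 + F)/(2*Q) (W(F, Q) = (-1 + F)/((2*Q)) = (-1 + F)*(1/(2*Q)) = (-1 + F)/(2*Q))
x(Y, f) = -4 + Y*f (x(Y, f) = Y*f - 4 = -4 + Y*f)
-19433*x(-2, 5 + W(-5, 4)) = -19433*(-4 - 2*(5 + (½)*(-1 - 5)/4)) = -19433*(-4 - 2*(5 + (½)*(¼)*(-6))) = -19433*(-4 - 2*(5 - ¾)) = -19433*(-4 - 2*17/4) = -19433*(-4 - 17/2) = -19433*(-25/2) = 485825/2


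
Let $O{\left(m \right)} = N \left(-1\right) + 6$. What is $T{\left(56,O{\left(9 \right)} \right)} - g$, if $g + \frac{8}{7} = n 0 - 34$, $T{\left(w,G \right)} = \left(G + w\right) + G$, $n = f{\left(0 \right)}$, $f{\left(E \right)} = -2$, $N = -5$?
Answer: $\frac{792}{7} \approx 113.14$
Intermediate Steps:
$n = -2$
$O{\left(m \right)} = 11$ ($O{\left(m \right)} = \left(-5\right) \left(-1\right) + 6 = 5 + 6 = 11$)
$T{\left(w,G \right)} = w + 2 G$
$g = - \frac{246}{7}$ ($g = - \frac{8}{7} - 34 = - \frac{246}{7} \approx -35.143$)
$T{\left(56,O{\left(9 \right)} \right)} - g = \left(56 + 2 \cdot 11\right) - - \frac{246}{7} = \left(56 + 22\right) + \frac{246}{7} = 78 + \frac{246}{7} = \frac{792}{7}$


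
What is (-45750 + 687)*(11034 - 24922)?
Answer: 625834944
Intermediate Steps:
(-45750 + 687)*(11034 - 24922) = -45063*(-13888) = 625834944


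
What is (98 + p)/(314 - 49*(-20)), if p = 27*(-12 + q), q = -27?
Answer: -955/1294 ≈ -0.73802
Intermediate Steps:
p = -1053 (p = 27*(-12 - 27) = 27*(-39) = -1053)
(98 + p)/(314 - 49*(-20)) = (98 - 1053)/(314 - 49*(-20)) = -955/(314 + 980) = -955/1294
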